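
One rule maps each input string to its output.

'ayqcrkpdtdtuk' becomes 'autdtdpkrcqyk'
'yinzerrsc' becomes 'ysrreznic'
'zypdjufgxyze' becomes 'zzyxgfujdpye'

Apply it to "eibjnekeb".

eekenjbib

Each output is the input with this applied: swap the first and last characters, then reverse the string.
On "eibjnekeb": the first step gives "bibjnekee", and the second then gives "eekenjbib".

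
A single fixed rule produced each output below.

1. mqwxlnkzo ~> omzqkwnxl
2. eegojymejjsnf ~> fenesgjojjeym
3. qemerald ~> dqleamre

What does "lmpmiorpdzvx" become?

Rule — reverse the string, then take characters alternately from the front and the back (1st, last, 2nd, 2nd-last, ...).
Applying both steps to "lmpmiorpdzvx": "xvzdproimpml", then "xlvmzpdmpiro".

xlvmzpdmpiro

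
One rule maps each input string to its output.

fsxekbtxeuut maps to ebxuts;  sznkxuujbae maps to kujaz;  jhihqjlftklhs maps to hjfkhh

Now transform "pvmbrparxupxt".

bpruxv

Each output is the input with this applied: keep every other character starting from the second (positions 2nd, 4th, 6th, ...), then move the first character to the end.
On "pvmbrparxupxt": the first step gives "vbprux", and the second then gives "bpruxv".
(Check on "sznkxuujbae": → "zkuja" → "kujaz" ✓)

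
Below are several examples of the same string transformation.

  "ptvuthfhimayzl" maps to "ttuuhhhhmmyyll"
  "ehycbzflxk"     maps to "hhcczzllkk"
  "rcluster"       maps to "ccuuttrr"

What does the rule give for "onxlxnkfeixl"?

nnllnnffiill

The pattern: keep every other character starting from the second (positions 2nd, 4th, 6th, ...), then double every character.
Applying both steps to "onxlxnkfeixl": "nlnfil", then "nnllnnffiill".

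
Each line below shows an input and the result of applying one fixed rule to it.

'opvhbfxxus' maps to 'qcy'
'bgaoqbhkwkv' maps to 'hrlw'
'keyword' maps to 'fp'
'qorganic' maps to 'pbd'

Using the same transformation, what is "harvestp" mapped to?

bfq

The transformation: keep one character in every 3, starting at position 2 (positions 2nd, 5th, 8th, ...), then shift every letter 1 place forward in the alphabet (wrapping around).
Starting from "harvestp": after the first operation, "aep"; after the second, "bfq".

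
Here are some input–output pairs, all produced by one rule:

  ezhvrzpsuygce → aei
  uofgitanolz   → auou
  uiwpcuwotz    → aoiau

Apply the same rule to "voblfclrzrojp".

The transformation: shift every letter 6 places forward in the alphabet (wrapping around), then keep only the vowels.
Starting from "voblfclrzrojp": after the first operation, "buhrlirxfxupv"; after the second, "uiu".

uiu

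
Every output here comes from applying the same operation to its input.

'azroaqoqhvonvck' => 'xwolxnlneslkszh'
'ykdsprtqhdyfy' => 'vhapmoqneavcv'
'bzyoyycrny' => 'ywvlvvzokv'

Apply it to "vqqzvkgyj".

snnwshdvg

Looking at the pairs, the operation is to shift every letter 3 places backward in the alphabet (wrapping around).
On "vqqzvkgyj" that produces "snnwshdvg".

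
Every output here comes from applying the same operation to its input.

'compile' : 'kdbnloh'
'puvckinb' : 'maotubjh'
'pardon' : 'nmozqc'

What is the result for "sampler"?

Each output is the input with this applied: shift every letter 1 place backward in the alphabet (wrapping around), then move the last 2 characters to the front (rotate right by 2).
Working it through for "sampler": intermediate "rzlokdq", final "dqrzlok".

dqrzlok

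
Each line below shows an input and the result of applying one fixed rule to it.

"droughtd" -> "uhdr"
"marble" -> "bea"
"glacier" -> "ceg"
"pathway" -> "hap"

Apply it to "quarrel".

What's happening: move the first 2 characters to the end (rotate left by 2), then keep every other character starting from the second (positions 2nd, 4th, 6th, ...).
Applying both steps to "quarrel": "arrelqu", then "req".

req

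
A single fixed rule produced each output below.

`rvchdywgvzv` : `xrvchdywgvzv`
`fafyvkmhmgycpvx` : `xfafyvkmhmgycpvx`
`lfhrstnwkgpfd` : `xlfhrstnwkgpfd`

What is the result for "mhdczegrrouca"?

xmhdczegrrouca

The rule is to prepend "x".
"mhdczegrrouca" → "xmhdczegrrouca".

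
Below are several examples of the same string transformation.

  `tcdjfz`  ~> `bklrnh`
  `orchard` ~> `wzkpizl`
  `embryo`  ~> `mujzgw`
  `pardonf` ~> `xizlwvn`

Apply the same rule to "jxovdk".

rfwdls

The rule is to shift every letter 8 places forward in the alphabet (wrapping around).
Doing the same to "jxovdk": "rfwdls".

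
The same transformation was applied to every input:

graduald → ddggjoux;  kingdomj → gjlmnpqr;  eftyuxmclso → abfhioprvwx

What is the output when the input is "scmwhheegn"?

fhhjkkpqvz

The rule is to shift every letter 3 places forward in the alphabet (wrapping around), then sort the characters into alphabetical order.
Applying both steps to "scmwhheegn": "vfpzkkhhjq", then "fhhjkkpqvz".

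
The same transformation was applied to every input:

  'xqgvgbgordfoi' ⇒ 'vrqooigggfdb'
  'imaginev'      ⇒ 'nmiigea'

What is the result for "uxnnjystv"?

xvutsnnj

The rule is to sort the characters into reverse alphabetical order, then delete the first character.
For "uxnnjystv", step one produces "yxvutsnnj"; step two turns that into "xvutsnnj".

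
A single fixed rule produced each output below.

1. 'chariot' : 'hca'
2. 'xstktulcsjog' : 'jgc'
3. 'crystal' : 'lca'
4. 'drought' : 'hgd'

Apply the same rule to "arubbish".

In each case the input is transformed by: sort the characters into reverse alphabetical order, then keep only the last 3 characters.
Starting from "arubbish": after the first operation, "usrihbba"; after the second, "bba".
(Check on "crystal": → "ytsrlca" → "lca" ✓)

bba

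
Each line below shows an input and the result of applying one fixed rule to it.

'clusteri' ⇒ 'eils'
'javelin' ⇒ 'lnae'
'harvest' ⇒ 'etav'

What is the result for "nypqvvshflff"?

The transformation: move the last 3 characters to the front (rotate right by 3), then keep every other character starting from the first (positions 1st, 3rd, 5th, ...).
Applying both steps to "nypqvvshflff": "lffnypqvvshf", then "lfyqvh".
(Check on "harvest": → "estharv" → "etav" ✓)

lfyqvh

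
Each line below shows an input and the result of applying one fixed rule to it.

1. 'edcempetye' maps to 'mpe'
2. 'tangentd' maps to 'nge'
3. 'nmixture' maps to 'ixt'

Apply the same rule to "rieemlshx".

Rule — delete the last 3 characters, then keep only the last 3 characters.
Starting from "rieemlshx": after the first operation, "rieeml"; after the second, "eml".

eml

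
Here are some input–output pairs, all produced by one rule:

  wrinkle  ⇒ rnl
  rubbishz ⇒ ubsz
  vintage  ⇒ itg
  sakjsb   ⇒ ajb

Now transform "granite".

rnt

Rule — keep every other character starting from the second (positions 2nd, 4th, 6th, ...).
On "granite" that produces "rnt".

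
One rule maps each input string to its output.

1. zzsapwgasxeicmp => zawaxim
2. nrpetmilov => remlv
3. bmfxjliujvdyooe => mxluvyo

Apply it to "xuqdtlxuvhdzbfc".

udluhzf

Each output is the input with this applied: keep every other character starting from the second (positions 2nd, 4th, 6th, ...).
For "xuqdtlxuvhdzbfc" the result is "udluhzf".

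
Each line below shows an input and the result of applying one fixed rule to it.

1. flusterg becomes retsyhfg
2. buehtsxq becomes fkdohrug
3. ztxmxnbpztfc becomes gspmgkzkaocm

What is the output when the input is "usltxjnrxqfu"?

dshhfygkwaek

In each case the input is transformed by: shift every letter 13 places forward in the alphabet (wrapping around) — i.e. ROT13, then move the last 3 characters to the front (rotate right by 3).
"usltxjnrxqfu" → "hfygkwaekdsh" → "dshhfygkwaek".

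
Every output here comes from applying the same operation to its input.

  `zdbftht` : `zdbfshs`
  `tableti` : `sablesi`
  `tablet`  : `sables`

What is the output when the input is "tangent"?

sangens

What's happening: replace every "t" with "s".
Applying that to "tangent" gives "sangens".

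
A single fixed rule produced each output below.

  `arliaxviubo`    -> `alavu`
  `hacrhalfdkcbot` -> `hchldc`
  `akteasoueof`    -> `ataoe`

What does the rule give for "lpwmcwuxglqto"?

The transformation: keep every other character starting from the first (positions 1st, 3rd, 5th, ...), then delete the last character.
On "lpwmcwuxglqto": the first step gives "lwcugqo", and the second then gives "lwcugq".

lwcugq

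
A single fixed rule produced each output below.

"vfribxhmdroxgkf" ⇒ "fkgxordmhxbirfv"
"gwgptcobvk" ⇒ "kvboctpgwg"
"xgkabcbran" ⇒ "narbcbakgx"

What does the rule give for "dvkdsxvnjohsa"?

ashojnvxsdkvd

The rule is to reverse the string.
So "dvkdsxvnjohsa" becomes "ashojnvxsdkvd".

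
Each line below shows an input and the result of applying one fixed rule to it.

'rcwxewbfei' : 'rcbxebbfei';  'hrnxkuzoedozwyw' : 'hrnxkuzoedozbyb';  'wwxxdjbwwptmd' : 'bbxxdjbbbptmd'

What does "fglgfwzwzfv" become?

fglgfbzbzfv

What's happening: replace every "w" with "b".
So "fglgfwzwzfv" becomes "fglgfbzbzfv".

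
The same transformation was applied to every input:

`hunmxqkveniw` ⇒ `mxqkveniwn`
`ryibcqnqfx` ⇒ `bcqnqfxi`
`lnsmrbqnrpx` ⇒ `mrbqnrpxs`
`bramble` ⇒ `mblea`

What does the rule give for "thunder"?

nderu

Looking at the pairs, the operation is to delete the first 2 characters, then move the first character to the end.
"thunder" → "nderu".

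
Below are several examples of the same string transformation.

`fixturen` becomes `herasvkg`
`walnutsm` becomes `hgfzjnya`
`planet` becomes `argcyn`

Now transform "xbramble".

The pattern: shift every letter 13 places forward in the alphabet (wrapping around) — i.e. ROT13, then swap the front and back halves of the string.
On "xbramble" that produces "zoyrkoen".
(Check on "fixturen": → "svkghera" → "herasvkg" ✓)

zoyrkoen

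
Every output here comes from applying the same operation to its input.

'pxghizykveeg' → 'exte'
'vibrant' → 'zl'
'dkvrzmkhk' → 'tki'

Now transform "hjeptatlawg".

cyy

The rule is to keep one character in every 3, starting at position 3 (positions 3rd, 6th, 9th, ...), then shift every letter 2 places backward in the alphabet (wrapping around).
On "hjeptatlawg": the first step gives "eaa", and the second then gives "cyy".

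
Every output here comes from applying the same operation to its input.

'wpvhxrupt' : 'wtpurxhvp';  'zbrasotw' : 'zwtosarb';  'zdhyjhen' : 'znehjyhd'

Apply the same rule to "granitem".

gmetinar

Each output is the input with this applied: move the first character to the end, then reverse the string.
For "granitem" the result is "gmetinar".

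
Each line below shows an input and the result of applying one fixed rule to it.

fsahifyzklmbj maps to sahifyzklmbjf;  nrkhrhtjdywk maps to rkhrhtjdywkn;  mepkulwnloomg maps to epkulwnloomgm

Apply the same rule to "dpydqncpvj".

pydqncpvjd

In each case the input is transformed by: move the first character to the end.
"dpydqncpvj" → "pydqncpvjd".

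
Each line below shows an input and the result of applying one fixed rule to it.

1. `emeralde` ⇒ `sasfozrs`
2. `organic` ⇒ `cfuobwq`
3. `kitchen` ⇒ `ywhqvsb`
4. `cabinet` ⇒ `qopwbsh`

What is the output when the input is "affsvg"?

The pattern: shift every letter 12 places backward in the alphabet (wrapping around).
On "affsvg" that produces "ottgju".

ottgju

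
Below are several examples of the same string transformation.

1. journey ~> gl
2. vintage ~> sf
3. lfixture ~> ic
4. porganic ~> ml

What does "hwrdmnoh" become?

Rule — shift every letter 3 places backward in the alphabet (wrapping around), then keep only the first 2 characters.
For "hwrdmnoh", step one produces "etoajkle"; step two turns that into "et".
(Check on "vintage": → "sfkqxdb" → "sf" ✓)

et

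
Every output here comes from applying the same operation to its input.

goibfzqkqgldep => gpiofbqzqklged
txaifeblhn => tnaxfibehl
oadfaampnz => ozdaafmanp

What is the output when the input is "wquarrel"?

wluqraer

The rule is to move the last character to the front, then swap each adjacent pair of characters (1↔2, 3↔4, ...).
"wquarrel" → "lwquarre" → "wluqraer".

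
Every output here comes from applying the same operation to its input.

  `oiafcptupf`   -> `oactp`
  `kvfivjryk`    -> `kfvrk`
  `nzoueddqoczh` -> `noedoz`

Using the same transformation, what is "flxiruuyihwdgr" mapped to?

fxruiwg

The rule is to keep every other character starting from the first (positions 1st, 3rd, 5th, ...).
So "flxiruuyihwdgr" becomes "fxruiwg".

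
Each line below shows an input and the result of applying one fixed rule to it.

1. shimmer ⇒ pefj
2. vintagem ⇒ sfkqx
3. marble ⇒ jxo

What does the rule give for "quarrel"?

nrxo

Rule — delete the last 3 characters, then shift every letter 3 places backward in the alphabet (wrapping around).
"quarrel" → "quar" → "nrxo".
(Check on "marble": → "mar" → "jxo" ✓)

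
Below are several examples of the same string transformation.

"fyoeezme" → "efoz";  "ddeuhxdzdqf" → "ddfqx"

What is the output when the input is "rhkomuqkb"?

hkor

Looking at the pairs, the operation is to sort the characters into alphabetical order, then keep every other character starting from the second (positions 2nd, 4th, 6th, ...).
On "rhkomuqkb": the first step gives "bhkkmoqru", and the second then gives "hkor".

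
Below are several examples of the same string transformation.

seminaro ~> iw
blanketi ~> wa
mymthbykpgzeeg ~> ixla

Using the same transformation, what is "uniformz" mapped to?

What's happening: shift every letter 4 places backward in the alphabet (wrapping around), then keep one character in every 3, starting at position 3 (positions 3rd, 6th, 9th, ...).
Working it through for "uniformz": intermediate "qjebkniv", final "en".
(Check on "seminaro": → "oaiejwnk" → "iw" ✓)

en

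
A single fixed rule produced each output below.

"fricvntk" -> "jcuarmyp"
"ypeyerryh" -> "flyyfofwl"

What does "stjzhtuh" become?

Rule — move the first 3 characters to the end (rotate left by 3), then shift every letter 7 places forward in the alphabet (wrapping around).
"stjzhtuh" → "zhtuhstj" → "goabozaq".

goabozaq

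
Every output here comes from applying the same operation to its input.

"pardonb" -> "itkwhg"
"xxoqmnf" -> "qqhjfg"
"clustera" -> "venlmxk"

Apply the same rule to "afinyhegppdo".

In each case the input is transformed by: shift every letter 7 places backward in the alphabet (wrapping around), then delete the last character.
"afinyhegppdo" → "tybgraxziiwh" → "tybgraxziiw".

tybgraxziiw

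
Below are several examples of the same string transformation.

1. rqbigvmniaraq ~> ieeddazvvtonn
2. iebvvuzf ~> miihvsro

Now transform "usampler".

hfeczyrn

What's happening: sort the characters into reverse alphabetical order, then shift every letter 13 places forward in the alphabet (wrapping around) — i.e. ROT13.
Starting from "usampler": after the first operation, "usrpmlea"; after the second, "hfeczyrn".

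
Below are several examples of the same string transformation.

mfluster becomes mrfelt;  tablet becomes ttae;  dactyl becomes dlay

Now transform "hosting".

Rule — take characters alternately from the front and the back (1st, last, 2nd, 2nd-last, ...), then delete the last 2 characters.
Starting from "hosting": after the first operation, "hgonsit"; after the second, "hgons".

hgons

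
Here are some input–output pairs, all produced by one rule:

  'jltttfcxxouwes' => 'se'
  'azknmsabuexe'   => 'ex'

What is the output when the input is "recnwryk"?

What's happening: reverse the string, then keep only the first 2 characters.
Starting from "recnwryk": after the first operation, "kyrwncer"; after the second, "ky".

ky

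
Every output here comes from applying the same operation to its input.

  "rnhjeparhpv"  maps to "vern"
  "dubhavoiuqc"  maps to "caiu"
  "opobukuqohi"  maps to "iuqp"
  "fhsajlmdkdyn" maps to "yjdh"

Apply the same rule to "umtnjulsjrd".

Each output is the input with this applied: keep one character in every 3, starting at position 2 (positions 2nd, 5th, 8th, ...), then swap the first and last characters.
For "umtnjulsjrd", step one produces "mjsd"; step two turns that into "djsm".

djsm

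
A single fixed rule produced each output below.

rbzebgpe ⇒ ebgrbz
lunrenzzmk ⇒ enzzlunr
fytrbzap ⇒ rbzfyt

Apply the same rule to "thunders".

The transformation: delete the last 2 characters, then swap the front and back halves of the string.
For "thunders", step one produces "thunde"; step two turns that into "ndethu".

ndethu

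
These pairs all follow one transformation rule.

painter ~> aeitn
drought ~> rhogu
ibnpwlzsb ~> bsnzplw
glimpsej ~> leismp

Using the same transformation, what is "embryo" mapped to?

mybr

Rule — take characters alternately from the front and the back (1st, last, 2nd, 2nd-last, ...), then delete the first 2 characters.
Starting from "embryo": after the first operation, "eomybr"; after the second, "mybr".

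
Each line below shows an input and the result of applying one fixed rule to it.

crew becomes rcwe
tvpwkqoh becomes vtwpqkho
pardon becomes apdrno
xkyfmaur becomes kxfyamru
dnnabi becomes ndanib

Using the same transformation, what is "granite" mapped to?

The transformation: swap each adjacent pair of characters (1↔2, 3↔4, ...).
Doing the same to "granite": "rgnatie".

rgnatie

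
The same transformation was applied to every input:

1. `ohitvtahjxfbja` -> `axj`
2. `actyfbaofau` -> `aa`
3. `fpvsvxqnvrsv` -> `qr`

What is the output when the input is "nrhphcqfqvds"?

qv

Each output is the input with this applied: keep one character in every 3, starting at position 1 (positions 1st, 4th, 7th, ...), then delete the first 2 characters.
Working it through for "nrhphcqfqvds": intermediate "npqv", final "qv".
(Check on "fpvsvxqnvrsv": → "fsqr" → "qr" ✓)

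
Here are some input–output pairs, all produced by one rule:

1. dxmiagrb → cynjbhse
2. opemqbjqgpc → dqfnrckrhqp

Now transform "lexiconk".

Looking at the pairs, the operation is to shift every letter 1 place forward in the alphabet (wrapping around), then swap the first and last characters.
Applying both steps to "lexiconk": "mfyjdpol", then "lfyjdpom".

lfyjdpom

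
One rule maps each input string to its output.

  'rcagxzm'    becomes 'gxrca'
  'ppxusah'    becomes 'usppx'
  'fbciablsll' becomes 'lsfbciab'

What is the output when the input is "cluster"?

Looking at the pairs, the operation is to delete the last 2 characters, then move the last 2 characters to the front (rotate right by 2).
Applying both steps to "cluster": "clust", then "stclu".
(Check on "ppxusah": → "ppxus" → "usppx" ✓)

stclu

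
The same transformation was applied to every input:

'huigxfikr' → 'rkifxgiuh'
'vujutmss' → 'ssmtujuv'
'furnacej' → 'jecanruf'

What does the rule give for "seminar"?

ranimes

In each case the input is transformed by: reverse the string.
Applying that to "seminar" gives "ranimes".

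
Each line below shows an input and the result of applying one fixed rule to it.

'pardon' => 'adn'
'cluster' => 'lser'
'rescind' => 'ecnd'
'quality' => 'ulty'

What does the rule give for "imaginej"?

mgnj

What's happening: swap each adjacent pair of characters (1↔2, 3↔4, ...), then keep every other character starting from the first (positions 1st, 3rd, 5th, ...).
On "imaginej" that produces "mgnj".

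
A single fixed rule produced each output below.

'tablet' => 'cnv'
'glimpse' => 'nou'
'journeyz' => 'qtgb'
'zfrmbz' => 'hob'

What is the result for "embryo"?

otq

What's happening: shift every letter 2 places forward in the alphabet (wrapping around), then keep every other character starting from the second (positions 2nd, 4th, 6th, ...).
Working it through for "embryo": intermediate "godtaq", final "otq".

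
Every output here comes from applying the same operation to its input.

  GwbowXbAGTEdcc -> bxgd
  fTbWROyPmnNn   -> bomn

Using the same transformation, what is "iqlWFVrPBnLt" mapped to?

lvbt

The rule is to keep one character in every 3, starting at position 3 (positions 3rd, 6th, 9th, ...), then convert every letter to lowercase.
Doing the same to "iqlWFVrPBnLt": "lvbt".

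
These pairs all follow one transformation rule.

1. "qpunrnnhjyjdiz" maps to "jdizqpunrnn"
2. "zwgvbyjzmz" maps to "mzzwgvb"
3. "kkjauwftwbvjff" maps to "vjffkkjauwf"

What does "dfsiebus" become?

What's happening: swap the front and back halves of the string, then delete the first 3 characters.
For "dfsiebus", step one produces "ebusdfsi"; step two turns that into "sdfsi".

sdfsi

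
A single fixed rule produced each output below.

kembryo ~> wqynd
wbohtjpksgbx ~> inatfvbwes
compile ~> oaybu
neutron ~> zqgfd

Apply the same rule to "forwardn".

The transformation: shift every letter 12 places forward in the alphabet (wrapping around), then delete the last 2 characters.
"forwardn" → "radimd".

radimd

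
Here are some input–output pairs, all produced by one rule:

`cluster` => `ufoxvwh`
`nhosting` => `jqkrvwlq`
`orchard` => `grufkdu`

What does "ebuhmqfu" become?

In each case the input is transformed by: move the last character to the front, then shift every letter 3 places forward in the alphabet (wrapping around).
For "ebuhmqfu", step one produces "uebuhmqf"; step two turns that into "xhexkpti".

xhexkpti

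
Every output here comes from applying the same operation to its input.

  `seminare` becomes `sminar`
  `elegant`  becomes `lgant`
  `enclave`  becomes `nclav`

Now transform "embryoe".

mbryo

The transformation: remove every "e".
Doing the same to "embryoe": "mbryo".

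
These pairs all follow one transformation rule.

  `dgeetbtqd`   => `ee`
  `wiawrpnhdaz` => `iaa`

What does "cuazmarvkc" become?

uaa

The rule is to keep only the vowels.
For "cuazmarvkc" the result is "uaa".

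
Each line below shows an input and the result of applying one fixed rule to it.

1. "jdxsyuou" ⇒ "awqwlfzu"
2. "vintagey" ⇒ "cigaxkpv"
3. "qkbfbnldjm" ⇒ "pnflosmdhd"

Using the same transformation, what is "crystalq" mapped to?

vcnsetau

What's happening: swap the front and back halves of the string, then shift every letter 2 places forward in the alphabet (wrapping around).
On "crystalq": the first step gives "talqcrys", and the second then gives "vcnsetau".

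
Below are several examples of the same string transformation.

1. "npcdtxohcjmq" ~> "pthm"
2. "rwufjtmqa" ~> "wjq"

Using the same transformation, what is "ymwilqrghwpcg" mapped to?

mlgp

Each output is the input with this applied: keep one character in every 3, starting at position 2 (positions 2nd, 5th, 8th, ...).
"ymwilqrghwpcg" → "mlgp".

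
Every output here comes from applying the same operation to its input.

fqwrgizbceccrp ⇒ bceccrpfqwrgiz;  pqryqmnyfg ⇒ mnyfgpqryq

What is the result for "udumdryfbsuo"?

Rule — swap the front and back halves of the string.
For "udumdryfbsuo" the result is "yfbsuoudumdr".

yfbsuoudumdr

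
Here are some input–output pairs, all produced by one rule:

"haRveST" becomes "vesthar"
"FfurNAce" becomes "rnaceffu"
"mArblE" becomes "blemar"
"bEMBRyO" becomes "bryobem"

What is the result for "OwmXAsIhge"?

The transformation: move the first 3 characters to the end (rotate left by 3), then convert every letter to lowercase.
On "OwmXAsIhge": the first step gives "XAsIhgeOwm", and the second then gives "xasihgeowm".

xasihgeowm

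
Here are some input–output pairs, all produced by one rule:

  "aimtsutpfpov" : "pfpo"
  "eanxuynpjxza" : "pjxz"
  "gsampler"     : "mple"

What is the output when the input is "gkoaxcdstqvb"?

Rule — move the last character to the front, then keep only the last 4 characters.
For "gkoaxcdstqvb" the result is "stqv".

stqv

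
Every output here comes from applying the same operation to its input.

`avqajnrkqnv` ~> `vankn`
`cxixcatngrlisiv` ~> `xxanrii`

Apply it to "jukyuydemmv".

uyyem

What's happening: keep every other character starting from the second (positions 2nd, 4th, 6th, ...).
So "jukyuydemmv" becomes "uyyem".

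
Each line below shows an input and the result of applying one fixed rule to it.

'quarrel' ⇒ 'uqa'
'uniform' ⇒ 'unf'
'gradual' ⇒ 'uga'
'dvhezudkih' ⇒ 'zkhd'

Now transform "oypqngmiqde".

Each output is the input with this applied: sort the characters into reverse alphabetical order, then keep one character in every 3, starting at position 1 (positions 1st, 4th, 7th, ...).
Applying both steps to "oypqngmiqde": "yqqponmiged", then "ypme".

ypme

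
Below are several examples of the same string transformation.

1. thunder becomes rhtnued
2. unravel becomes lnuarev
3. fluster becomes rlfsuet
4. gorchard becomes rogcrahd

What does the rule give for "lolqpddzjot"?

In each case the input is transformed by: swap each adjacent pair of characters (1↔2, 3↔4, ...), then move the last character to the front.
"lolqpddzjot" → "olqldpzdojt" → "tolqldpzdoj".
(Check on "unravel": → "nuarevl" → "lnuarev" ✓)

tolqldpzdoj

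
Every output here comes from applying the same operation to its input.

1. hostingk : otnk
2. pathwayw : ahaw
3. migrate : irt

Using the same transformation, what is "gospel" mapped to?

opl

The rule is to keep every other character starting from the second (positions 2nd, 4th, 6th, ...).
"gospel" → "opl".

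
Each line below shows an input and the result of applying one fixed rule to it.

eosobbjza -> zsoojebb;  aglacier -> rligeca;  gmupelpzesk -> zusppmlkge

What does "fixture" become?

The transformation: sort the characters into reverse alphabetical order, then delete the last character.
Applying both steps to "fixture": "xutrife", then "xutrif".

xutrif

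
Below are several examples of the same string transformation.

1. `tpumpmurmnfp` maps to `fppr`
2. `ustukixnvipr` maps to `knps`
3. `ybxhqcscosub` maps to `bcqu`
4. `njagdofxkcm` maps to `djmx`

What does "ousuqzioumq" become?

oqqu

The transformation: keep one character in every 3, starting at position 2 (positions 2nd, 5th, 8th, ...), then sort the characters into alphabetical order.
Working it through for "ousuqzioumq": intermediate "uqoq", final "oqqu".
(Check on "ustukixnvipr": → "sknp" → "knps" ✓)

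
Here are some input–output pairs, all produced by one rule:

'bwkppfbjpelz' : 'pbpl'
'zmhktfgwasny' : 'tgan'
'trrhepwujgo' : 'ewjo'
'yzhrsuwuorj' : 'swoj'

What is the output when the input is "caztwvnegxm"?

wngm

In each case the input is transformed by: keep every other character starting from the first (positions 1st, 3rd, 5th, ...), then keep only the last 4 characters.
Starting from "caztwvnegxm": after the first operation, "czwngm"; after the second, "wngm".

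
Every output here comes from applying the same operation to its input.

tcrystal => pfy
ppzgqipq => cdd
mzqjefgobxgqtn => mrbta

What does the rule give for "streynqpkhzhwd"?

glcmq

In each case the input is transformed by: shift every letter 13 places forward in the alphabet (wrapping around) — i.e. ROT13, then keep one character in every 3, starting at position 2 (positions 2nd, 5th, 8th, ...).
Starting from "streynqpkhzhwd": after the first operation, "fgerladcxumujq"; after the second, "glcmq".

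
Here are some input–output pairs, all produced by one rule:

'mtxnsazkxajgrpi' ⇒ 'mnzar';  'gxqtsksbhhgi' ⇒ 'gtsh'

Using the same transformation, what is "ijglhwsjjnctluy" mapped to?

The pattern: keep one character in every 3, starting at position 1 (positions 1st, 4th, 7th, ...).
On "ijglhwsjjnctluy" that produces "ilsnl".

ilsnl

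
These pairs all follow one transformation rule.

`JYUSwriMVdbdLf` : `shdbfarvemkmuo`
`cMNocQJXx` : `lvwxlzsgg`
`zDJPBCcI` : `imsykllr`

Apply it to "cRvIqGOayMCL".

laerzpxjhvlu

The transformation: shift every letter 9 places forward in the alphabet (wrapping around), then convert every letter to lowercase.
Working it through for "cRvIqGOayMCL": intermediate "lAeRzPXjhVLU", final "laerzpxjhvlu".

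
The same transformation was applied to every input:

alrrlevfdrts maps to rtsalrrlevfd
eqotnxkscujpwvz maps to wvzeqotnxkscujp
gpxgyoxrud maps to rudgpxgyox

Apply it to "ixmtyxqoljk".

The rule is to move the last 3 characters to the front (rotate right by 3).
For "ixmtyxqoljk" the result is "ljkixmtyxqo".

ljkixmtyxqo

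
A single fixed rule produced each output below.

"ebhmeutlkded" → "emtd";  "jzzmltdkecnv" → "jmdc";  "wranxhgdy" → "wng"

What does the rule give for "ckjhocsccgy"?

Looking at the pairs, the operation is to keep one character in every 3, starting at position 1 (positions 1st, 4th, 7th, ...).
For "ckjhocsccgy" the result is "chsg".

chsg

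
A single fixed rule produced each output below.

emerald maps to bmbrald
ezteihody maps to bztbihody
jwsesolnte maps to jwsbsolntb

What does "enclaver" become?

Looking at the pairs, the operation is to replace every "e" with "b".
"enclaver" → "bnclavbr".

bnclavbr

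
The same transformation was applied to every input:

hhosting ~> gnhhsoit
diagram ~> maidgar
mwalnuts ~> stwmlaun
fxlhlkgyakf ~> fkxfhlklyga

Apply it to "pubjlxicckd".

Each output is the input with this applied: move the last 2 characters to the front (rotate right by 2), then swap each adjacent pair of characters (1↔2, 3↔4, ...).
Starting from "pubjlxicckd": after the first operation, "kdpubjlxicc"; after the second, "dkupjbxlcic".

dkupjbxlcic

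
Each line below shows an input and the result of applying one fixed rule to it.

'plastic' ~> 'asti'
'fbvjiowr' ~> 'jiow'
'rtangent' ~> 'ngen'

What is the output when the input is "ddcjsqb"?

cjsq

Rule — delete the last character, then keep only the last 4 characters.
"ddcjsqb" → "ddcjsq" → "cjsq".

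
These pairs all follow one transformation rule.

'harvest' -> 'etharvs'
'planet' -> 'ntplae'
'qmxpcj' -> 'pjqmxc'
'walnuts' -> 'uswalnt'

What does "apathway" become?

The pattern: move the last 2 characters to the front (rotate right by 2), then swap the first and last characters.
On "apathway" that produces "wyapatha".
(Check on "qmxpcj": → "cjqmxp" → "pjqmxc" ✓)

wyapatha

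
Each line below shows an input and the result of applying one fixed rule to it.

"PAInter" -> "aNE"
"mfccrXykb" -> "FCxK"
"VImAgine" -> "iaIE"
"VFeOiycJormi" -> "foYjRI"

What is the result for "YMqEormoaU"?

Looking at the pairs, the operation is to keep every other character starting from the second (positions 2nd, 4th, 6th, ...), then flip the case of every letter.
"YMqEormoaU" → "MEroU" → "meROu".
(Check on "VFeOiycJormi": → "FOyJri" → "foYjRI" ✓)

meROu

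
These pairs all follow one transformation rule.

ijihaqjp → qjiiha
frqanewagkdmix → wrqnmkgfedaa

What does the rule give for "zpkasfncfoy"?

The transformation: delete the last 2 characters, then sort the characters into reverse alphabetical order.
"zpkasfncfoy" → "zspnkffca".

zspnkffca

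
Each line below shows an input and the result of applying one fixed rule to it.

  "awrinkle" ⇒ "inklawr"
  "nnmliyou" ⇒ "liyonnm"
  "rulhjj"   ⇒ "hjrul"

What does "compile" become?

pilcom

The pattern: delete the last character, then move the first 3 characters to the end (rotate left by 3).
For "compile" the result is "pilcom".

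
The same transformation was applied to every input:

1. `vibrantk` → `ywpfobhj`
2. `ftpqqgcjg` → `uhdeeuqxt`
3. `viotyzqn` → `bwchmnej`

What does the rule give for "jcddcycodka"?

oqrrqmqcryx

In each case the input is transformed by: shift every letter 12 places backward in the alphabet (wrapping around), then swap the first and last characters.
"jcddcycodka" → "oqrrqmqcryx".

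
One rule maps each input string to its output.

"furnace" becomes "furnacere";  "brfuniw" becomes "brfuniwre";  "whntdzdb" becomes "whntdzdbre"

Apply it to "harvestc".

harvestcre

Looking at the pairs, the operation is to append "re".
On "harvestc" that produces "harvestcre".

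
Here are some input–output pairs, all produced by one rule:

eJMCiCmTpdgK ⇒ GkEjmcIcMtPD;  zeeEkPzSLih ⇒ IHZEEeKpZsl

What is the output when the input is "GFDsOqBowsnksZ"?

SzgfdSoQbOWSNK

Looking at the pairs, the operation is to move the last 2 characters to the front (rotate right by 2), then flip the case of every letter.
"GFDsOqBowsnksZ" → "sZGFDsOqBowsnk" → "SzgfdSoQbOWSNK".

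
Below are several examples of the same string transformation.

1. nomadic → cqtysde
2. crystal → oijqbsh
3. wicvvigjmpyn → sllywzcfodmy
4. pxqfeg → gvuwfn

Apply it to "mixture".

njkhucy

In each case the input is transformed by: move the first 2 characters to the end (rotate left by 2), then shift every letter 10 places backward in the alphabet (wrapping around).
Starting from "mixture": after the first operation, "xturemi"; after the second, "njkhucy".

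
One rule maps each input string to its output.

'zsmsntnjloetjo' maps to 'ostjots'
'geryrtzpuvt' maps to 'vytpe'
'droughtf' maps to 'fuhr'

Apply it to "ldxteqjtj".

ttqd

Looking at the pairs, the operation is to keep every other character starting from the second (positions 2nd, 4th, 6th, ...), then swap the first and last characters.
Doing the same to "ldxteqjtj": "ttqd".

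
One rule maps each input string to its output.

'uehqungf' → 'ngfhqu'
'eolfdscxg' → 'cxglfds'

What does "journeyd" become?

eydurn

Looking at the pairs, the operation is to delete the first 2 characters, then move the last 3 characters to the front (rotate right by 3).
So "journeyd" becomes "eydurn".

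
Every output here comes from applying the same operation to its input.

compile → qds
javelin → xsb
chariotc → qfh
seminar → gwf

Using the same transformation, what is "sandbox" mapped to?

The transformation: shift every letter 12 places backward in the alphabet (wrapping around), then keep one character in every 3, starting at position 1 (positions 1st, 4th, 7th, ...).
Starting from "sandbox": after the first operation, "gobrpcl"; after the second, "grl".

grl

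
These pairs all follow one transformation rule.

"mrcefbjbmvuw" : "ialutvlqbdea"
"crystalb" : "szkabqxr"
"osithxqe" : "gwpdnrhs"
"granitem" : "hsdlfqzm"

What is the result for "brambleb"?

akdaaqzl

Each output is the input with this applied: shift every letter 1 place backward in the alphabet (wrapping around), then swap the front and back halves of the string.
Working it through for "brambleb": intermediate "aqzlakda", final "akdaaqzl".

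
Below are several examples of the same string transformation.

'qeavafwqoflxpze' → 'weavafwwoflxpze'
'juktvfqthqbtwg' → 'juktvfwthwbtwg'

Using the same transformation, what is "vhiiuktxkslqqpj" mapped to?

vhiiuktxkslwwpj

The transformation: replace every "q" with "w".
For "vhiiuktxkslqqpj" the result is "vhiiuktxkslwwpj".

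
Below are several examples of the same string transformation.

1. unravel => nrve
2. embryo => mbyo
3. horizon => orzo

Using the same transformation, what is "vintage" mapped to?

The transformation: double every character, then keep one character in every 3, starting at position 3 (positions 3rd, 6th, 9th, ...).
For "vintage", step one produces "vviinnttaaggee"; step two turns that into "inag".

inag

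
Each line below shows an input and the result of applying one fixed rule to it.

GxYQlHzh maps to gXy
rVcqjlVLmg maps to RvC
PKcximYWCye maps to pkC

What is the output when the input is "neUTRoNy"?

NEu

Each output is the input with this applied: flip the case of every letter, then keep only the first 3 characters.
Working it through for "neUTRoNy": intermediate "NEutrOnY", final "NEu".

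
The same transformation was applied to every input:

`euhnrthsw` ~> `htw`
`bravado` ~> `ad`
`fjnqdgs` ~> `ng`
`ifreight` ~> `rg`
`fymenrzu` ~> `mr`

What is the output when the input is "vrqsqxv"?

qx

In each case the input is transformed by: keep one character in every 3, starting at position 3 (positions 3rd, 6th, 9th, ...).
"vrqsqxv" → "qx".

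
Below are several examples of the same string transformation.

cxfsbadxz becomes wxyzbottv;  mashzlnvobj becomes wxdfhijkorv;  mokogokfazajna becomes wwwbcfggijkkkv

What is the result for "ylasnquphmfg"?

In each case the input is transformed by: sort the characters into alphabetical order, then shift every letter 4 places backward in the alphabet (wrapping around).
"ylasnquphmfg" → "afghlmnpqsuy" → "wbcdhijlmoqu".

wbcdhijlmoqu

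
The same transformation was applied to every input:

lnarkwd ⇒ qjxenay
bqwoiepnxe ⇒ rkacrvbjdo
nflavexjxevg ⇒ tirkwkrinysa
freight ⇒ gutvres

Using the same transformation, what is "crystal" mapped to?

The rule is to shift every letter 13 places forward in the alphabet (wrapping around) — i.e. ROT13, then reverse the string.
For "crystal" the result is "yngflep".
(Check on "freight": → "servtug" → "gutvres" ✓)

yngflep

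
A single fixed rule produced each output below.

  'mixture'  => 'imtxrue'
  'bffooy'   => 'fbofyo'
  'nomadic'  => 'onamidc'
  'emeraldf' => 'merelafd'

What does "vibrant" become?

ivrbnat

Looking at the pairs, the operation is to swap each adjacent pair of characters (1↔2, 3↔4, ...).
On "vibrant" that produces "ivrbnat".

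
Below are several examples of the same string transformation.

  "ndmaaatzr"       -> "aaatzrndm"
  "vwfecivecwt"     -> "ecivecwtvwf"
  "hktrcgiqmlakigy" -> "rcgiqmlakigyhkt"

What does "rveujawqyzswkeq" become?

ujawqyzswkeqrve

The transformation: move the first 3 characters to the end (rotate left by 3).
On "rveujawqyzswkeq" that produces "ujawqyzswkeqrve".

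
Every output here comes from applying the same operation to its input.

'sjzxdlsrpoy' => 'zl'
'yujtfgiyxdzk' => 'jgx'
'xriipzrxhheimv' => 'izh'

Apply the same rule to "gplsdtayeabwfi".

In each case the input is transformed by: delete the last 3 characters, then keep one character in every 3, starting at position 3 (positions 3rd, 6th, 9th, ...).
Doing the same to "gplsdtayeabwfi": "lte".

lte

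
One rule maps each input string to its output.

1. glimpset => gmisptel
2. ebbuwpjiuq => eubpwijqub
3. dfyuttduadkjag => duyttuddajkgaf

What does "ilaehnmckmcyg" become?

ieanhcmmkycgl

The pattern: swap each adjacent pair of characters (1↔2, 3↔4, ...), then move the first character to the end.
For "ilaehnmckmcyg", step one produces "lieanhcmmkycg"; step two turns that into "ieanhcmmkycgl".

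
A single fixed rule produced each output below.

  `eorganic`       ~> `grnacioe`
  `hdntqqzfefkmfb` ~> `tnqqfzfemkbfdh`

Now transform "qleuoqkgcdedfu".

The transformation: swap each adjacent pair of characters (1↔2, 3↔4, ...), then move the first 2 characters to the end (rotate left by 2).
Working it through for "qleuoqkgcdedfu": intermediate "lqueqogkdcdeuf", final "ueqogkdcdeuflq".

ueqogkdcdeuflq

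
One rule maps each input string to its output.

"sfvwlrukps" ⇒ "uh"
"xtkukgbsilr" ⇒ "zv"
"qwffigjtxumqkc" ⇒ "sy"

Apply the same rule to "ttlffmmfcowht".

vv

In each case the input is transformed by: shift every letter 2 places forward in the alphabet (wrapping around), then keep only the first 2 characters.
Applying both steps to "ttlffmmfcowht": "vvnhhooheqyjv", then "vv".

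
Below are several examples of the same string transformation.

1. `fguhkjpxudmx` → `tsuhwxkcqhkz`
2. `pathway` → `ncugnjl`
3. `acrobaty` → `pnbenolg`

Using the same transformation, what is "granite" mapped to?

etangvr

Rule — shift every letter 13 places forward in the alphabet (wrapping around) — i.e. ROT13, then swap each adjacent pair of characters (1↔2, 3↔4, ...).
For "granite", step one produces "tenavgr"; step two turns that into "etangvr".
(Check on "acrobaty": → "npebongl" → "pnbenolg" ✓)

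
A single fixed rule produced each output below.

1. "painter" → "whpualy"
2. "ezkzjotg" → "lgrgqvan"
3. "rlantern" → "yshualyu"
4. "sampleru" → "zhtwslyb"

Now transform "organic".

The transformation: shift every letter 7 places forward in the alphabet (wrapping around).
For "organic" the result is "vynhupj".

vynhupj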